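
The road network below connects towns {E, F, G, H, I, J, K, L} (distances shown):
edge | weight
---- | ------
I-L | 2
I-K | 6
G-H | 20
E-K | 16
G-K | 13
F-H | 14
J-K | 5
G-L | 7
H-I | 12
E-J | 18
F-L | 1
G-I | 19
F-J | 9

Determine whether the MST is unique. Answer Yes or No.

Kruskal: consider edges lightest-first.
F-L (1): add — endpoints in different components.
I-L (2): add — endpoints in different components.
J-K (5): add — endpoints in different components.
I-K (6): add — endpoints in different components.
G-L (7): add — endpoints in different components.
F-J (9): skip — F and J already connected.
H-I (12): add — endpoints in different components.
G-K (13): skip — G and K already connected.
F-H (14): skip — F and H already connected.
E-K (16): add — endpoints in different components.
Every non-tree edge has weight strictly greater than the heaviest edge on the tree path between its endpoints, so the MST is unique.

Yes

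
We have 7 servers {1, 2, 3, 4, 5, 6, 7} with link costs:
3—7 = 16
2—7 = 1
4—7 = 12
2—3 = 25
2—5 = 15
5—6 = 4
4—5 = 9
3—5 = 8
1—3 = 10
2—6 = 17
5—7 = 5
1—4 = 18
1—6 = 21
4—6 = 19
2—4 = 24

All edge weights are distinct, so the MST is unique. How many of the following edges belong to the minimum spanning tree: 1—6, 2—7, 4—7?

1

Kruskal's algorithm — process edges by increasing weight (ties by edge label):
2—7 (1): add. Components now {1} {2,7} {3} {4} {5} {6}
5—6 (4): add. Components now {1} {2,7} {3} {4} {5,6}
5—7 (5): add. Components now {1} {2,5,6,7} {3} {4}
3—5 (8): add. Components now {1} {2,3,5,6,7} {4}
4—5 (9): add. Components now {1} {2,3,4,5,6,7}
1—3 (10): add. Components now {1,2,3,4,5,6,7}
MST edge set: {2—7, 5—6, 5—7, 3—5, 4—5, 1—3}.
Of the listed edges, {2—7} are in the MST → 1.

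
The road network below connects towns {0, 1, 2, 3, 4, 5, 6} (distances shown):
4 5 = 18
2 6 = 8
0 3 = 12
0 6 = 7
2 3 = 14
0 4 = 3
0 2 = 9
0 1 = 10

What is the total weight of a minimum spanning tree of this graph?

58

Prim, starting at 5.
Step 1: frontier [4 5 18] → take 4 5 (18); add 4.
Step 2: frontier [0 4 3] → take 0 4 (3); add 0.
Step 3: frontier [0 6 7, 0 2 9, 0 1 10, 0 3 12] → take 0 6 (7); add 6.
Step 4: frontier [0 2 9, 0 1 10, 0 3 12, 2 6 8] → take 2 6 (8); add 2.
Step 5: frontier [0 1 10, 0 3 12, 2 3 14] → take 0 1 (10); add 1.
Step 6: frontier [0 3 12, 2 3 14] → take 0 3 (12); add 3.
MST edges: 4 5, 0 4, 0 6, 2 6, 0 1, 0 3; total weight 18+3+7+8+10+12 = 58.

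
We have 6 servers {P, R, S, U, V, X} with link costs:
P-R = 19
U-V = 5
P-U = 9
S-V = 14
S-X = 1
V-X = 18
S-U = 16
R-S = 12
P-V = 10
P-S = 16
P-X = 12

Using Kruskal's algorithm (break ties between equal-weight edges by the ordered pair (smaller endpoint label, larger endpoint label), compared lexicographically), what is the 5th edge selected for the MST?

Kruskal's algorithm — process edges by increasing weight (ties by edge label):
S-X (1): add — endpoints in different components.
U-V (5): add — endpoints in different components.
P-U (9): add — endpoints in different components.
P-V (10): skip — V and P already connected.
P-X (12): add — endpoints in different components.
R-S (12): add — endpoints in different components.
The 5th edge added is R-S.

R-S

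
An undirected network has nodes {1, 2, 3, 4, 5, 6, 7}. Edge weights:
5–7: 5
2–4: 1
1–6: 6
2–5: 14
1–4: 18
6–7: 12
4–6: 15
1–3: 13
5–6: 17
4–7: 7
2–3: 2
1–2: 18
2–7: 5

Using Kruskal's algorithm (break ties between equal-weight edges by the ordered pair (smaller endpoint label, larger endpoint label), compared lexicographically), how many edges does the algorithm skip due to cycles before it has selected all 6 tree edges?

1

Sort edges by weight, then run Kruskal:
2–4 (1): add — endpoints in different components.
2–3 (2): add — endpoints in different components.
2–7 (5): add — endpoints in different components.
5–7 (5): add — endpoints in different components.
1–6 (6): add — endpoints in different components.
4–7 (7): skip — 4 and 7 already connected.
6–7 (12): add — endpoints in different components.
Edges rejected before the tree was complete: 1.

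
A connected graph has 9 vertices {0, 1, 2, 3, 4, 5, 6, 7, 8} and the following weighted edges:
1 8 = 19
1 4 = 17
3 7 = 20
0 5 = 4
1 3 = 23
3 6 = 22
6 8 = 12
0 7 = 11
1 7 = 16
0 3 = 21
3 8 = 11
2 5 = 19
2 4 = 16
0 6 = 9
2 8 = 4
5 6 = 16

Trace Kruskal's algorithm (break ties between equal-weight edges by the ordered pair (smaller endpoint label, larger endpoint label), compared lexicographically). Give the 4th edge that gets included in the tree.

Sort edges by weight, then run Kruskal:
0 5 (4): add — endpoints in different components.
2 8 (4): add — endpoints in different components.
0 6 (9): add — endpoints in different components.
0 7 (11): add — endpoints in different components.
3 8 (11): add — endpoints in different components.
6 8 (12): add — endpoints in different components.
1 7 (16): add — endpoints in different components.
2 4 (16): add — endpoints in different components.
The 4th edge added is 0 7.

0-7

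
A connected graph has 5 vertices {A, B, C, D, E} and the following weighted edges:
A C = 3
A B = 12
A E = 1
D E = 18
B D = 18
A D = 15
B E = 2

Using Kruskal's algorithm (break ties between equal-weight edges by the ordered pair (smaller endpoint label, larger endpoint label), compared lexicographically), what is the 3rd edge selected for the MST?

A-C

Sort edges by weight, then run Kruskal:
A E (1): add — endpoints in different components.
B E (2): add — endpoints in different components.
A C (3): add — endpoints in different components.
A B (12): skip — A and B already connected.
A D (15): add — endpoints in different components.
The 3rd edge added is A C.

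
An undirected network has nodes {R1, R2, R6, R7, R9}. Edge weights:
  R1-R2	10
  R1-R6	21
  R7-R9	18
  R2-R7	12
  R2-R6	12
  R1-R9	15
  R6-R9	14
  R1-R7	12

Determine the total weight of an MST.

48

Prim, starting at R2.
Step 1: cheapest edge leaving the tree is R1-R2 (10); add R1.
Step 2: cheapest edge leaving the tree is R2-R6 (12); add R6.
Step 3: cheapest edge leaving the tree is R1-R7 (12); add R7.
Step 4: cheapest edge leaving the tree is R6-R9 (14); add R9.
MST edges: R1-R2, R2-R6, R1-R7, R6-R9; total weight 10+12+12+14 = 48.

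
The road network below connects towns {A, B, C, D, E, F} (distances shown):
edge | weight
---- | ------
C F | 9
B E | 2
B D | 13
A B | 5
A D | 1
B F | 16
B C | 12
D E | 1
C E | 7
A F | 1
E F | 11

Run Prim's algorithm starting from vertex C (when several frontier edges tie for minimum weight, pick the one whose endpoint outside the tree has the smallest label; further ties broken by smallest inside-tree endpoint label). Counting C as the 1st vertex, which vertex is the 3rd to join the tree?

Prim's algorithm from C:
Step 1: frontier [C E 7, C F 9, B C 12] → take C E (7); add E.
Step 2: frontier [C F 9, B C 12, D E 1, B E 2, E F 11] → take D E (1); add D.
Step 3: frontier [C F 9, B C 12, A D 1, B D 13, B E 2, E F 11] → take A D (1); add A.
Step 4: frontier [A F 1, A B 5, C F 9, B C 12, B D 13, B E 2, E F 11] → take A F (1); add F.
Step 5: frontier [A B 5, B C 12, B D 13, B E 2, B F 16] → take B E (2); add B.
Vertex order: C, E, D, A, F, B. The 3rd vertex is D.

D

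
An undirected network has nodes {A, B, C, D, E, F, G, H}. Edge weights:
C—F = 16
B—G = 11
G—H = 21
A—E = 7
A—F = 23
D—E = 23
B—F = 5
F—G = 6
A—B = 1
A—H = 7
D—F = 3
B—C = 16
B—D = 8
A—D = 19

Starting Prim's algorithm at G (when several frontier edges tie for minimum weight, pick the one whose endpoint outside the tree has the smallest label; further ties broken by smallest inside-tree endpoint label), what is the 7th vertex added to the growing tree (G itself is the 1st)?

H

Prim's algorithm from G:
Step 1: cheapest edge leaving the tree is F—G (6); add F.
Step 2: cheapest edge leaving the tree is D—F (3); add D.
Step 3: cheapest edge leaving the tree is B—F (5); add B.
Step 4: cheapest edge leaving the tree is A—B (1); add A.
Step 5: cheapest edge leaving the tree is A—E (7); add E.
Step 6: cheapest edge leaving the tree is A—H (7); add H.
Step 7: cheapest edge leaving the tree is B—C (16); add C.
Vertex order: G, F, D, B, A, E, H, C. The 7th vertex is H.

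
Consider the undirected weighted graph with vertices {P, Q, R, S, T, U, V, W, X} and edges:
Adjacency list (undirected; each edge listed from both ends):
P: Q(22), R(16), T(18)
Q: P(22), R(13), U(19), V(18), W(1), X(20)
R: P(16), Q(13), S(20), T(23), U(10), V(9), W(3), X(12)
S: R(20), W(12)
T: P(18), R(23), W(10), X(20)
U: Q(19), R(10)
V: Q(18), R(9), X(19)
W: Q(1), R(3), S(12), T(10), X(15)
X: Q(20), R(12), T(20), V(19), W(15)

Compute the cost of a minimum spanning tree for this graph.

73

Grow the tree from T using Prim:
Step 1: cheapest edge leaving the tree is T W (10); add W.
Step 2: cheapest edge leaving the tree is Q W (1); add Q.
Step 3: cheapest edge leaving the tree is R W (3); add R.
Step 4: cheapest edge leaving the tree is R V (9); add V.
Step 5: cheapest edge leaving the tree is R U (10); add U.
Step 6: cheapest edge leaving the tree is S W (12); add S.
Step 7: cheapest edge leaving the tree is R X (12); add X.
Step 8: cheapest edge leaving the tree is P R (16); add P.
MST edges: T W, Q W, R W, R V, R U, S W, R X, P R; total weight 10+1+3+9+10+12+12+16 = 73.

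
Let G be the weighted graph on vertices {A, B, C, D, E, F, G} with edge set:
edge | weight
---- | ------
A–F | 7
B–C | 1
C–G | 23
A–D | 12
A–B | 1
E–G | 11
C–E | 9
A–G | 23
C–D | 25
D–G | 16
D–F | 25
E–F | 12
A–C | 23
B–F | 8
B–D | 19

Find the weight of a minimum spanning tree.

Prim, starting at D.
Step 1: cheapest edge leaving the tree is A–D (12); add A.
Step 2: cheapest edge leaving the tree is A–B (1); add B.
Step 3: cheapest edge leaving the tree is B–C (1); add C.
Step 4: cheapest edge leaving the tree is A–F (7); add F.
Step 5: cheapest edge leaving the tree is C–E (9); add E.
Step 6: cheapest edge leaving the tree is E–G (11); add G.
MST edges: A–D, A–B, B–C, A–F, C–E, E–G; total weight 12+1+1+7+9+11 = 41.

41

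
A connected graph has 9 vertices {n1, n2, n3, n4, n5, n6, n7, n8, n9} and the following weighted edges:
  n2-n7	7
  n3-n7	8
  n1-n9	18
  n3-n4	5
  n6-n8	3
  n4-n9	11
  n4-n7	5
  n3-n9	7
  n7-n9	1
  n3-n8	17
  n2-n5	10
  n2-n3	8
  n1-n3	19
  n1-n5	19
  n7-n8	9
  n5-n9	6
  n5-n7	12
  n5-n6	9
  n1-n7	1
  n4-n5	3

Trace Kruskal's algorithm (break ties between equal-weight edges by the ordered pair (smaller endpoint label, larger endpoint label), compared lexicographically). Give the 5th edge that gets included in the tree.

n3-n4

Kruskal's algorithm — process edges by increasing weight (ties by edge label):
n1-n7 (1): add — endpoints in different components.
n7-n9 (1): add — endpoints in different components.
n4-n5 (3): add — endpoints in different components.
n6-n8 (3): add — endpoints in different components.
n3-n4 (5): add — endpoints in different components.
n4-n7 (5): add — endpoints in different components.
n5-n9 (6): skip — n9 and n5 already connected.
n2-n7 (7): add — endpoints in different components.
n3-n9 (7): skip — n3 and n9 already connected.
n2-n3 (8): skip — n2 and n3 already connected.
n3-n7 (8): skip — n3 and n7 already connected.
n5-n6 (9): add — endpoints in different components.
The 5th edge added is n3-n4.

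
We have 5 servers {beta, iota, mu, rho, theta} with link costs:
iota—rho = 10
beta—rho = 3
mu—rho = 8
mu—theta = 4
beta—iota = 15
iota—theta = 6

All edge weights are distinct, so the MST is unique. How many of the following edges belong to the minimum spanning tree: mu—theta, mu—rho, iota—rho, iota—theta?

Sort edges by weight, then run Kruskal:
beta—rho (3): add — endpoints in different components.
mu—theta (4): add — endpoints in different components.
iota—theta (6): add — endpoints in different components.
mu—rho (8): add — endpoints in different components.
MST edge set: {beta—rho, mu—theta, iota—theta, mu—rho}.
Of the listed edges, {mu—theta, mu—rho, iota—theta} are in the MST → 3.

3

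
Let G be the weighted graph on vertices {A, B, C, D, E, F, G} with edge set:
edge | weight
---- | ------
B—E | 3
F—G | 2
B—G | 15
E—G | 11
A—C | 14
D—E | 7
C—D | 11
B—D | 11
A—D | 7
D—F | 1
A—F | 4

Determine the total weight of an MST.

28

Sort edges by weight, then run Kruskal:
D—F (1): add. Components now {A} {B} {C} {D,F} {E} {G}
F—G (2): add. Components now {A} {B} {C} {D,F,G} {E}
B—E (3): add. Components now {A} {B,E} {C} {D,F,G}
A—F (4): add. Components now {A,D,F,G} {B,E} {C}
A—D (7): skip — A and D already connected.
D—E (7): add. Components now {A,B,D,E,F,G} {C}
B—D (11): skip — B and D already connected.
C—D (11): add. Components now {A,B,C,D,E,F,G}
MST edges: D—F, F—G, B—E, A—F, D—E, C—D; total weight 1+2+3+4+7+11 = 28.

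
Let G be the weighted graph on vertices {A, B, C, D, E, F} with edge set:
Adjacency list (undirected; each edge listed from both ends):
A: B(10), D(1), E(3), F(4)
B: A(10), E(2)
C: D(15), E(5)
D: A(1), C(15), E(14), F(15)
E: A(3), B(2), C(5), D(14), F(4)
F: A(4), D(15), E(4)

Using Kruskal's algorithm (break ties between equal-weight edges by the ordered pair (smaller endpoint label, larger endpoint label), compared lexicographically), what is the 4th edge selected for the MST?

A-F

Kruskal: consider edges lightest-first.
A—D (1): add. Components now {A,D} {B} {C} {E} {F}
B—E (2): add. Components now {A,D} {B,E} {C} {F}
A—E (3): add. Components now {A,B,D,E} {C} {F}
A—F (4): add. Components now {A,B,D,E,F} {C}
E—F (4): skip — E and F already connected.
C—E (5): add. Components now {A,B,C,D,E,F}
The 4th edge added is A—F.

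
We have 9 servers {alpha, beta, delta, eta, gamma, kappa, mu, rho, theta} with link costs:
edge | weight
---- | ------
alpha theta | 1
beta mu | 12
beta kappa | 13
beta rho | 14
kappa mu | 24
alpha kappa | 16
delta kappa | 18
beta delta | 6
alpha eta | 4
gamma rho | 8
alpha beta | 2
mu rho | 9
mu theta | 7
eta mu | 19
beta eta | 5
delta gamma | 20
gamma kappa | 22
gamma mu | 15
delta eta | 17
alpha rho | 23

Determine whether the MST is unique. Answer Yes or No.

Kruskal: consider edges lightest-first.
alpha theta (1): add — endpoints in different components.
alpha beta (2): add — endpoints in different components.
alpha eta (4): add — endpoints in different components.
beta eta (5): skip — beta and eta already connected.
beta delta (6): add — endpoints in different components.
mu theta (7): add — endpoints in different components.
gamma rho (8): add — endpoints in different components.
mu rho (9): add — endpoints in different components.
beta mu (12): skip — beta and mu already connected.
beta kappa (13): add — endpoints in different components.
Every non-tree edge has weight strictly greater than the heaviest edge on the tree path between its endpoints, so the MST is unique.

Yes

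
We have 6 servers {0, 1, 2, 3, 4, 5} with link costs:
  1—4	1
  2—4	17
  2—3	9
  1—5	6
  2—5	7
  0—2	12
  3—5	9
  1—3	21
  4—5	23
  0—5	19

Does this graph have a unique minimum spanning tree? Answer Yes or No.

No

Sort edges by weight, then run Kruskal:
1—4 (1): add — endpoints in different components.
1—5 (6): add — endpoints in different components.
2—5 (7): add — endpoints in different components.
2—3 (9): add — endpoints in different components.
3—5 (9): skip — 3 and 5 already connected.
0—2 (12): add — endpoints in different components.
Non-tree edge 3—5 has weight 9, equal to the heaviest edge on its tree cycle — swapping gives another MST of the same weight. Not unique.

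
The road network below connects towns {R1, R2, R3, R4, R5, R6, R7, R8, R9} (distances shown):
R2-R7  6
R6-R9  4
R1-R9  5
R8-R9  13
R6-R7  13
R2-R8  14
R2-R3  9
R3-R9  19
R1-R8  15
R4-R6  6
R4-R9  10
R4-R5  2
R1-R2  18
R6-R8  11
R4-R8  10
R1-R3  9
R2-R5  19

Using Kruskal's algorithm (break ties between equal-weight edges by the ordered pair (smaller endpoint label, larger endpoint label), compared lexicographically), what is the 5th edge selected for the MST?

R4-R6

Sort edges by weight, then run Kruskal:
R4-R5 (2): add — endpoints in different components.
R6-R9 (4): add — endpoints in different components.
R1-R9 (5): add — endpoints in different components.
R2-R7 (6): add — endpoints in different components.
R4-R6 (6): add — endpoints in different components.
R1-R3 (9): add — endpoints in different components.
R2-R3 (9): add — endpoints in different components.
R4-R8 (10): add — endpoints in different components.
The 5th edge added is R4-R6.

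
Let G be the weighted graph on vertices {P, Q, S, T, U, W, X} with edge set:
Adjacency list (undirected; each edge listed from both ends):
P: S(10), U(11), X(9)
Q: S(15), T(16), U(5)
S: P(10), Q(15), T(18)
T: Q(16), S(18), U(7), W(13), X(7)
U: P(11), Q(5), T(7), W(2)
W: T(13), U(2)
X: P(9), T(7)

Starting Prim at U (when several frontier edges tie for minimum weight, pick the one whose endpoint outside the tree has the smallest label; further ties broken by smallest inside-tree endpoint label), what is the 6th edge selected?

P-S

Grow the tree from U using Prim:
Step 1: frontier [U-W 2, Q-U 5, T-U 7, P-U 11] → take U-W (2); add W.
Step 2: frontier [Q-U 5, T-U 7, P-U 11, T-W 13] → take Q-U (5); add Q.
Step 3: frontier [Q-S 15, Q-T 16, T-U 7, P-U 11, T-W 13] → take T-U (7); add T.
Step 4: frontier [Q-S 15, T-X 7, S-T 18, P-U 11] → take T-X (7); add X.
Step 5: frontier [Q-S 15, S-T 18, P-U 11, P-X 9] → take P-X (9); add P.
Step 6: frontier [P-S 10, Q-S 15, S-T 18] → take P-S (10); add S.
The 6th edge added is P-S.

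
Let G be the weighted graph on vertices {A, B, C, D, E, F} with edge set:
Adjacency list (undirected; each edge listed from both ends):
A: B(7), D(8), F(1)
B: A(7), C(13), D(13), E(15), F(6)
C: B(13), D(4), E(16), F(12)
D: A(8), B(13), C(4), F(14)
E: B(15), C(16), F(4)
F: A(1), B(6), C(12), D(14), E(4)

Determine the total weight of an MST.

23

Prim's algorithm from C:
Step 1: cheapest edge leaving the tree is C–D (4); add D.
Step 2: cheapest edge leaving the tree is A–D (8); add A.
Step 3: cheapest edge leaving the tree is A–F (1); add F.
Step 4: cheapest edge leaving the tree is E–F (4); add E.
Step 5: cheapest edge leaving the tree is B–F (6); add B.
MST edges: C–D, A–D, A–F, E–F, B–F; total weight 4+8+1+4+6 = 23.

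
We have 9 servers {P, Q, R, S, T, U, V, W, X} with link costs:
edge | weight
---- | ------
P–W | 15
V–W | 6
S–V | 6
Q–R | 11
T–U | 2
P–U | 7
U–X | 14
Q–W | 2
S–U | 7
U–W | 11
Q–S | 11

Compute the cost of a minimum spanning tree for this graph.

Sort edges by weight, then run Kruskal:
Q–W (2): add — endpoints in different components.
T–U (2): add — endpoints in different components.
S–V (6): add — endpoints in different components.
V–W (6): add — endpoints in different components.
P–U (7): add — endpoints in different components.
S–U (7): add — endpoints in different components.
Q–R (11): add — endpoints in different components.
Q–S (11): skip — Q and S already connected.
U–W (11): skip — W and U already connected.
U–X (14): add — endpoints in different components.
MST edges: Q–W, T–U, S–V, V–W, P–U, S–U, Q–R, U–X; total weight 2+2+6+6+7+7+11+14 = 55.

55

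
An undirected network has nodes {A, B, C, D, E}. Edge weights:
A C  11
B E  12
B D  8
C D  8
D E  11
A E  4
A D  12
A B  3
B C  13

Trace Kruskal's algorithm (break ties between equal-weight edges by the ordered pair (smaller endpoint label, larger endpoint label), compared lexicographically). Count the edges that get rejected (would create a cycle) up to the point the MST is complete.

Kruskal: consider edges lightest-first.
A B (3): add. Components now {A,B} {C} {D} {E}
A E (4): add. Components now {A,B,E} {C} {D}
B D (8): add. Components now {A,B,D,E} {C}
C D (8): add. Components now {A,B,C,D,E}
Edges rejected before the tree was complete: 0.

0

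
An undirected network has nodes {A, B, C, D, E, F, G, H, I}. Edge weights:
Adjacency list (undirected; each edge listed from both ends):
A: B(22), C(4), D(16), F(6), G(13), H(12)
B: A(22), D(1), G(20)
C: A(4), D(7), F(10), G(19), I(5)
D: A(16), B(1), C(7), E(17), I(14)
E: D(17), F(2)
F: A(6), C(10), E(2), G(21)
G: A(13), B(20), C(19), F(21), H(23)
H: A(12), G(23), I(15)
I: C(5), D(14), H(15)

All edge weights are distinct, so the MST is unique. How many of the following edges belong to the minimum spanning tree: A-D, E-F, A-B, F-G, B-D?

2

Sort edges by weight, then run Kruskal:
B-D (1): add — endpoints in different components.
E-F (2): add — endpoints in different components.
A-C (4): add — endpoints in different components.
C-I (5): add — endpoints in different components.
A-F (6): add — endpoints in different components.
C-D (7): add — endpoints in different components.
C-F (10): skip — C and F already connected.
A-H (12): add — endpoints in different components.
A-G (13): add — endpoints in different components.
MST edge set: {B-D, E-F, A-C, C-I, A-F, C-D, A-H, A-G}.
Of the listed edges, {E-F, B-D} are in the MST → 2.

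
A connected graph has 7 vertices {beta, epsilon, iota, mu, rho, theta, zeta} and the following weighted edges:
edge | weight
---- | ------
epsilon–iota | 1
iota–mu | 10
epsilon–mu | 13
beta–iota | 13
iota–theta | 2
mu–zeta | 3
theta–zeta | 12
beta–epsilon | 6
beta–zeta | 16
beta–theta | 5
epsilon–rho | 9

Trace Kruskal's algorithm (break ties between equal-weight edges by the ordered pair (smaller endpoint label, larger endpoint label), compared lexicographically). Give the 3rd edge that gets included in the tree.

mu-zeta

Kruskal: consider edges lightest-first.
epsilon–iota (1): add. Components now {epsilon,iota} {zeta} {beta} {rho} {theta} {mu}
iota–theta (2): add. Components now {epsilon,iota,theta} {zeta} {beta} {rho} {mu}
mu–zeta (3): add. Components now {epsilon,iota,theta} {mu,zeta} {beta} {rho}
beta–theta (5): add. Components now {beta,epsilon,iota,theta} {mu,zeta} {rho}
beta–epsilon (6): skip — beta and epsilon already connected.
epsilon–rho (9): add. Components now {beta,epsilon,iota,rho,theta} {mu,zeta}
iota–mu (10): add. Components now {beta,epsilon,iota,mu,rho,theta,zeta}
The 3rd edge added is mu–zeta.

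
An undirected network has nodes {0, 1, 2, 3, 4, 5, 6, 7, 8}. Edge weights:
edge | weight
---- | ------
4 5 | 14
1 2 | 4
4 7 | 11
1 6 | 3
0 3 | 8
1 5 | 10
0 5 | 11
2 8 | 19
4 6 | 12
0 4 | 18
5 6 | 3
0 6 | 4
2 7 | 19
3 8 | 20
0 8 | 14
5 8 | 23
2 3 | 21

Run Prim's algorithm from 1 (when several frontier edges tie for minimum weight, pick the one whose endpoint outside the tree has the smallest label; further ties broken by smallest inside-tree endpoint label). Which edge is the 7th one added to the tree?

Prim, starting at 1.
Step 1: cheapest edge leaving the tree is 1 6 (3); add 6.
Step 2: cheapest edge leaving the tree is 5 6 (3); add 5.
Step 3: cheapest edge leaving the tree is 0 6 (4); add 0.
Step 4: cheapest edge leaving the tree is 1 2 (4); add 2.
Step 5: cheapest edge leaving the tree is 0 3 (8); add 3.
Step 6: cheapest edge leaving the tree is 4 6 (12); add 4.
Step 7: cheapest edge leaving the tree is 4 7 (11); add 7.
Step 8: cheapest edge leaving the tree is 0 8 (14); add 8.
The 7th edge added is 4 7.

4-7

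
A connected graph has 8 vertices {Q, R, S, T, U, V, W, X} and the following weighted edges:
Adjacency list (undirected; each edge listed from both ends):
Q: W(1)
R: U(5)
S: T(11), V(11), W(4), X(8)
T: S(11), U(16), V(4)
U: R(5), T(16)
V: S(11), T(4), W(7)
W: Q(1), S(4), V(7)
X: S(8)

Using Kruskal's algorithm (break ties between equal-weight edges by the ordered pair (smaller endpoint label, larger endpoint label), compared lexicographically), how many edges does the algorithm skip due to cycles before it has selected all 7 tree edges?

Kruskal's algorithm — process edges by increasing weight (ties by edge label):
Q—W (1): add — endpoints in different components.
S—W (4): add — endpoints in different components.
T—V (4): add — endpoints in different components.
R—U (5): add — endpoints in different components.
V—W (7): add — endpoints in different components.
S—X (8): add — endpoints in different components.
S—T (11): skip — T and S already connected.
S—V (11): skip — V and S already connected.
T—U (16): add — endpoints in different components.
Edges rejected before the tree was complete: 2.

2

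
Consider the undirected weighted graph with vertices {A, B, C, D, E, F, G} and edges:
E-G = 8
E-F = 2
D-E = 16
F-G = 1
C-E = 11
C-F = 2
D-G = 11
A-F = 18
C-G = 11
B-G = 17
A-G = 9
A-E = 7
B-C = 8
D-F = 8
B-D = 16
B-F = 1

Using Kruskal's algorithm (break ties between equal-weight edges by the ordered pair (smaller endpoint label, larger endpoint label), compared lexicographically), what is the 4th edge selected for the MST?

Sort edges by weight, then run Kruskal:
B-F (1): add. Components now {A} {B,F} {C} {D} {E} {G}
F-G (1): add. Components now {A} {B,F,G} {C} {D} {E}
C-F (2): add. Components now {A} {B,C,F,G} {D} {E}
E-F (2): add. Components now {A} {B,C,E,F,G} {D}
A-E (7): add. Components now {A,B,C,E,F,G} {D}
B-C (8): skip — B and C already connected.
D-F (8): add. Components now {A,B,C,D,E,F,G}
The 4th edge added is E-F.

E-F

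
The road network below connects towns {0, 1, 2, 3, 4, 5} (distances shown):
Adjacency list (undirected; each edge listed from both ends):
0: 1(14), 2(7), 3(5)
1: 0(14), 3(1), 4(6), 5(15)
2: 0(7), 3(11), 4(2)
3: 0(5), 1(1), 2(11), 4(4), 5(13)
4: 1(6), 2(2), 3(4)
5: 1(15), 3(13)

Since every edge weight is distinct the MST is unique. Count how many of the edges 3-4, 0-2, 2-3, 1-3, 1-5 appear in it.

Sort edges by weight, then run Kruskal:
1-3 (1): add. Components now {0} {1,3} {2} {4} {5}
2-4 (2): add. Components now {0} {1,3} {2,4} {5}
3-4 (4): add. Components now {0} {1,2,3,4} {5}
0-3 (5): add. Components now {0,1,2,3,4} {5}
1-4 (6): skip — 1 and 4 already connected.
0-2 (7): skip — 0 and 2 already connected.
2-3 (11): skip — 2 and 3 already connected.
3-5 (13): add. Components now {0,1,2,3,4,5}
MST edge set: {1-3, 2-4, 3-4, 0-3, 3-5}.
Of the listed edges, {3-4, 1-3} are in the MST → 2.

2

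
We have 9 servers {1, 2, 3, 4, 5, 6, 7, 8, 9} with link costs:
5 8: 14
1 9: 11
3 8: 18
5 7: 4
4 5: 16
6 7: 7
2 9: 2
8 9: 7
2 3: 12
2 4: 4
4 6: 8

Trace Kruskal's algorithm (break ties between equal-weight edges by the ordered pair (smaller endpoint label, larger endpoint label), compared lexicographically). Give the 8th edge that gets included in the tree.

Kruskal: consider edges lightest-first.
2 9 (2): add — endpoints in different components.
2 4 (4): add — endpoints in different components.
5 7 (4): add — endpoints in different components.
6 7 (7): add — endpoints in different components.
8 9 (7): add — endpoints in different components.
4 6 (8): add — endpoints in different components.
1 9 (11): add — endpoints in different components.
2 3 (12): add — endpoints in different components.
The 8th edge added is 2 3.

2-3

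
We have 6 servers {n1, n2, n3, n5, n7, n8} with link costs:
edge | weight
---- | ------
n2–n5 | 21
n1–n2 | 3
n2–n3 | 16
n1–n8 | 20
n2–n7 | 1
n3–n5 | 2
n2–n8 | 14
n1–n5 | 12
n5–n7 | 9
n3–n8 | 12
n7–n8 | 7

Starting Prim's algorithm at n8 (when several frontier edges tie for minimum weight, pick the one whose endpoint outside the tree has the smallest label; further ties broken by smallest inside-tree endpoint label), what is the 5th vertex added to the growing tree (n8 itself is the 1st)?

n5

Prim, starting at n8.
Step 1: frontier [n7–n8 7, n3–n8 12, n2–n8 14, n1–n8 20] → take n7–n8 (7); add n7.
Step 2: frontier [n2–n7 1, n5–n7 9, n3–n8 12, n2–n8 14, n1–n8 20] → take n2–n7 (1); add n2.
Step 3: frontier [n1–n2 3, n2–n3 16, n2–n5 21, n5–n7 9, n3–n8 12, n1–n8 20] → take n1–n2 (3); add n1.
Step 4: frontier [n1–n5 12, n2–n3 16, n2–n5 21, n5–n7 9, n3–n8 12] → take n5–n7 (9); add n5.
Step 5: frontier [n2–n3 16, n3–n5 2, n3–n8 12] → take n3–n5 (2); add n3.
Vertex order: n8, n7, n2, n1, n5, n3. The 5th vertex is n5.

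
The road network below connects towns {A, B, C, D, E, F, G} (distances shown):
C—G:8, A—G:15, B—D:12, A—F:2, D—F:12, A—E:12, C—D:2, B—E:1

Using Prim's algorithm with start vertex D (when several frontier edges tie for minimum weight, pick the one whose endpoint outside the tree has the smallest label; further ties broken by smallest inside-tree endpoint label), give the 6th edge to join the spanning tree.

A-F

Prim, starting at D.
Step 1: frontier [C—D 2, B—D 12, D—F 12] → take C—D (2); add C.
Step 2: frontier [C—G 8, B—D 12, D—F 12] → take C—G (8); add G.
Step 3: frontier [B—D 12, D—F 12, A—G 15] → take B—D (12); add B.
Step 4: frontier [B—E 1, D—F 12, A—G 15] → take B—E (1); add E.
Step 5: frontier [D—F 12, A—E 12, A—G 15] → take A—E (12); add A.
Step 6: frontier [A—F 2, D—F 12] → take A—F (2); add F.
The 6th edge added is A—F.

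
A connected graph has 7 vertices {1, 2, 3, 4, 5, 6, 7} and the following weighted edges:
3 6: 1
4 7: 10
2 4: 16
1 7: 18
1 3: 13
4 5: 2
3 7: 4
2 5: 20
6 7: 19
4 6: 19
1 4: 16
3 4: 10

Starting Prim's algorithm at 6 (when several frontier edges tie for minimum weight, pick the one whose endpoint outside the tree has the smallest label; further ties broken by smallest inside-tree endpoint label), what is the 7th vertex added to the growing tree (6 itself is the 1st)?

Prim's algorithm from 6:
Step 1: cheapest edge leaving the tree is 3 6 (1); add 3.
Step 2: cheapest edge leaving the tree is 3 7 (4); add 7.
Step 3: cheapest edge leaving the tree is 3 4 (10); add 4.
Step 4: cheapest edge leaving the tree is 4 5 (2); add 5.
Step 5: cheapest edge leaving the tree is 1 3 (13); add 1.
Step 6: cheapest edge leaving the tree is 2 4 (16); add 2.
Vertex order: 6, 3, 7, 4, 5, 1, 2. The 7th vertex is 2.

2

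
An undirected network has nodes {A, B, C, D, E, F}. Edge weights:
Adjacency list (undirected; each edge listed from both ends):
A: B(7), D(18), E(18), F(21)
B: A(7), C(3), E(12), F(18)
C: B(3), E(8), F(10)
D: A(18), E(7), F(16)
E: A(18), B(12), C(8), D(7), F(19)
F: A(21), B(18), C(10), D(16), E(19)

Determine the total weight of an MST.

Kruskal's algorithm — process edges by increasing weight (ties by edge label):
B C (3): add. Components now {A} {B,C} {D} {E} {F}
A B (7): add. Components now {A,B,C} {D} {E} {F}
D E (7): add. Components now {A,B,C} {D,E} {F}
C E (8): add. Components now {A,B,C,D,E} {F}
C F (10): add. Components now {A,B,C,D,E,F}
MST edges: B C, A B, D E, C E, C F; total weight 3+7+7+8+10 = 35.

35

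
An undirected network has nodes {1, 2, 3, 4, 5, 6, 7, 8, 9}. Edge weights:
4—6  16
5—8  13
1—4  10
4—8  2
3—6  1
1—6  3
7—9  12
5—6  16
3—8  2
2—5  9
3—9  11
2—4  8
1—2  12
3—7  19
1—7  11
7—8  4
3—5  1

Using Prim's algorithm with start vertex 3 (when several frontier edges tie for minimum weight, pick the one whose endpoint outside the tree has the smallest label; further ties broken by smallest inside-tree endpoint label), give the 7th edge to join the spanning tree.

2-4

Prim, starting at 3.
Step 1: cheapest edge leaving the tree is 3—5 (1); add 5.
Step 2: cheapest edge leaving the tree is 3—6 (1); add 6.
Step 3: cheapest edge leaving the tree is 3—8 (2); add 8.
Step 4: cheapest edge leaving the tree is 4—8 (2); add 4.
Step 5: cheapest edge leaving the tree is 1—6 (3); add 1.
Step 6: cheapest edge leaving the tree is 7—8 (4); add 7.
Step 7: cheapest edge leaving the tree is 2—4 (8); add 2.
Step 8: cheapest edge leaving the tree is 3—9 (11); add 9.
The 7th edge added is 2—4.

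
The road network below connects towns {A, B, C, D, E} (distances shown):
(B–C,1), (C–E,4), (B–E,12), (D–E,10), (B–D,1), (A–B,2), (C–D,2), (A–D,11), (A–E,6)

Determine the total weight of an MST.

Kruskal's algorithm — process edges by increasing weight (ties by edge label):
B–C (1): add — endpoints in different components.
B–D (1): add — endpoints in different components.
A–B (2): add — endpoints in different components.
C–D (2): skip — C and D already connected.
C–E (4): add — endpoints in different components.
MST edges: B–C, B–D, A–B, C–E; total weight 1+1+2+4 = 8.

8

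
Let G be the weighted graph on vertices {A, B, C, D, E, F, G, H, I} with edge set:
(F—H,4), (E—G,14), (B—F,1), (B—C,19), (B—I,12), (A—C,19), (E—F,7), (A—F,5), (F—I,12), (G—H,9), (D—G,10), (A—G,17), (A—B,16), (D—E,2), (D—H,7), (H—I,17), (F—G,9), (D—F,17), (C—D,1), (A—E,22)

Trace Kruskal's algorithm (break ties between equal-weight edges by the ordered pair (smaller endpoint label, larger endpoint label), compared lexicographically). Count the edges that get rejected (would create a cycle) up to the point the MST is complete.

Kruskal: consider edges lightest-first.
B—F (1): add — endpoints in different components.
C—D (1): add — endpoints in different components.
D—E (2): add — endpoints in different components.
F—H (4): add — endpoints in different components.
A—F (5): add — endpoints in different components.
D—H (7): add — endpoints in different components.
E—F (7): skip — E and F already connected.
F—G (9): add — endpoints in different components.
G—H (9): skip — G and H already connected.
D—G (10): skip — D and G already connected.
B—I (12): add — endpoints in different components.
Edges rejected before the tree was complete: 3.

3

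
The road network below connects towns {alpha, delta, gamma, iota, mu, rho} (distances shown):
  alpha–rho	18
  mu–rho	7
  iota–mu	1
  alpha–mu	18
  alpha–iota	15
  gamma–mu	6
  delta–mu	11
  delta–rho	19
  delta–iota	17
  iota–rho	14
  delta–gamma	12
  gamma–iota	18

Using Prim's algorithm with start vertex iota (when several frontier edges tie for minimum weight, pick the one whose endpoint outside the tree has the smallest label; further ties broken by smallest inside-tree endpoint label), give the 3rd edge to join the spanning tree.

Prim, starting at iota.
Step 1: cheapest edge leaving the tree is iota–mu (1); add mu.
Step 2: cheapest edge leaving the tree is gamma–mu (6); add gamma.
Step 3: cheapest edge leaving the tree is mu–rho (7); add rho.
Step 4: cheapest edge leaving the tree is delta–mu (11); add delta.
Step 5: cheapest edge leaving the tree is alpha–iota (15); add alpha.
The 3rd edge added is mu–rho.

mu-rho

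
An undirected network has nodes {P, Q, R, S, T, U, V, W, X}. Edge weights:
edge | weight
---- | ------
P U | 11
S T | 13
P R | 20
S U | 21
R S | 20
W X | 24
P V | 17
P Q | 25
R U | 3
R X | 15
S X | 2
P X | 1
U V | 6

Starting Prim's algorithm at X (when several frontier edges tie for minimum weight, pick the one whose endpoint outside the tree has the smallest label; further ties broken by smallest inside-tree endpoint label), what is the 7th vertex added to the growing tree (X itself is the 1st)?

Grow the tree from X using Prim:
Step 1: cheapest edge leaving the tree is P X (1); add P.
Step 2: cheapest edge leaving the tree is S X (2); add S.
Step 3: cheapest edge leaving the tree is P U (11); add U.
Step 4: cheapest edge leaving the tree is R U (3); add R.
Step 5: cheapest edge leaving the tree is U V (6); add V.
Step 6: cheapest edge leaving the tree is S T (13); add T.
Step 7: cheapest edge leaving the tree is W X (24); add W.
Step 8: cheapest edge leaving the tree is P Q (25); add Q.
Vertex order: X, P, S, U, R, V, T, W, Q. The 7th vertex is T.

T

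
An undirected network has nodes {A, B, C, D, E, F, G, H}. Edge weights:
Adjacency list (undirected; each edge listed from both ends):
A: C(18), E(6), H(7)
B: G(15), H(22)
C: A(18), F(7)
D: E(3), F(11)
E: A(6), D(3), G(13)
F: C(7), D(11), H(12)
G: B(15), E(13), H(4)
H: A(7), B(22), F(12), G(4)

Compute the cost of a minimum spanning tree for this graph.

Kruskal's algorithm — process edges by increasing weight (ties by edge label):
D-E (3): add — endpoints in different components.
G-H (4): add — endpoints in different components.
A-E (6): add — endpoints in different components.
A-H (7): add — endpoints in different components.
C-F (7): add — endpoints in different components.
D-F (11): add — endpoints in different components.
F-H (12): skip — F and H already connected.
E-G (13): skip — E and G already connected.
B-G (15): add — endpoints in different components.
MST edges: D-E, G-H, A-E, A-H, C-F, D-F, B-G; total weight 3+4+6+7+7+11+15 = 53.

53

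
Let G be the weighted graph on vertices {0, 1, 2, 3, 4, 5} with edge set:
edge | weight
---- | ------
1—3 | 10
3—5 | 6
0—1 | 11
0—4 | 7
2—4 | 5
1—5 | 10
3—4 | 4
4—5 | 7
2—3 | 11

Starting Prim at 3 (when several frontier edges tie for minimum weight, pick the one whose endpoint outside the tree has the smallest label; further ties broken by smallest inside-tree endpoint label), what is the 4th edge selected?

0-4

Grow the tree from 3 using Prim:
Step 1: frontier [3—4 4, 3—5 6, 1—3 10, 2—3 11] → take 3—4 (4); add 4.
Step 2: frontier [3—5 6, 1—3 10, 2—3 11, 2—4 5, 0—4 7, 4—5 7] → take 2—4 (5); add 2.
Step 3: frontier [3—5 6, 1—3 10, 0—4 7, 4—5 7] → take 3—5 (6); add 5.
Step 4: frontier [1—3 10, 0—4 7, 1—5 10] → take 0—4 (7); add 0.
Step 5: frontier [0—1 11, 1—3 10, 1—5 10] → take 1—3 (10); add 1.
The 4th edge added is 0—4.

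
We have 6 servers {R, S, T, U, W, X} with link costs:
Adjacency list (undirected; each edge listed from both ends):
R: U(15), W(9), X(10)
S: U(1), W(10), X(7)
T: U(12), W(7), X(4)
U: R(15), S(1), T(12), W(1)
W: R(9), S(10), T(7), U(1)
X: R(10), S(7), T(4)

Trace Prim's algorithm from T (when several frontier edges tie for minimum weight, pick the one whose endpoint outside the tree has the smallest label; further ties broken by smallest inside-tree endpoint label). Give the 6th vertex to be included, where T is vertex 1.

R

Grow the tree from T using Prim:
Step 1: cheapest edge leaving the tree is T-X (4); add X.
Step 2: cheapest edge leaving the tree is S-X (7); add S.
Step 3: cheapest edge leaving the tree is S-U (1); add U.
Step 4: cheapest edge leaving the tree is U-W (1); add W.
Step 5: cheapest edge leaving the tree is R-W (9); add R.
Vertex order: T, X, S, U, W, R. The 6th vertex is R.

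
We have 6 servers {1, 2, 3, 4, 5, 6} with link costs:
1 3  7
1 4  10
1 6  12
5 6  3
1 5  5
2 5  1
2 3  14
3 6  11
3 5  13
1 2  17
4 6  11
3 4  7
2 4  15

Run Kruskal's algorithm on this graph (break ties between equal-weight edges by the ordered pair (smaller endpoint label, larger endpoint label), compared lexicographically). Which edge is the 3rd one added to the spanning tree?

Sort edges by weight, then run Kruskal:
2 5 (1): add — endpoints in different components.
5 6 (3): add — endpoints in different components.
1 5 (5): add — endpoints in different components.
1 3 (7): add — endpoints in different components.
3 4 (7): add — endpoints in different components.
The 3rd edge added is 1 5.

1-5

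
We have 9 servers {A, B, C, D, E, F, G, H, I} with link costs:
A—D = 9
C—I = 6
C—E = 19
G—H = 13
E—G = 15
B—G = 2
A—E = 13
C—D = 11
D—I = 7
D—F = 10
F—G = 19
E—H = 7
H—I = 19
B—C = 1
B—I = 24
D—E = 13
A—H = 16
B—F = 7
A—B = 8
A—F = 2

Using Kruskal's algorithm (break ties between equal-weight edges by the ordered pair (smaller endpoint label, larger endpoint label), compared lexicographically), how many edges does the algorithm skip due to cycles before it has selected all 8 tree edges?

Kruskal: consider edges lightest-first.
B—C (1): add — endpoints in different components.
A—F (2): add — endpoints in different components.
B—G (2): add — endpoints in different components.
C—I (6): add — endpoints in different components.
B—F (7): add — endpoints in different components.
D—I (7): add — endpoints in different components.
E—H (7): add — endpoints in different components.
A—B (8): skip — A and B already connected.
A—D (9): skip — A and D already connected.
D—F (10): skip — D and F already connected.
C—D (11): skip — C and D already connected.
A—E (13): add — endpoints in different components.
Edges rejected before the tree was complete: 4.

4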